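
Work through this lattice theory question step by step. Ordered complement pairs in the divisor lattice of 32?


Complement pair (a,b): a meet b = bottom, a join b = top.
Here: gcd(a,b)=1 and lcm(a,b)=32, i.e. a*b=32 with a,b coprime.
Pairs found: (1,32), (32,1)
Total ordered pairs: 2


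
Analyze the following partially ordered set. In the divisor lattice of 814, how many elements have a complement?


An element a is complemented if some b has a meet b = bottom, a join b = top.
a is complemented iff gcd(a, n/a)=1, i.e. a is a unitary divisor of 814.
Complemented elements: 1, 2, 11, 22, 37, 74, ... (2 more)
Count: 8


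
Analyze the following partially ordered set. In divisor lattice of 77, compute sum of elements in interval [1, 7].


Interval [1,7] in divisors of 77: [1, 7]
Sum = 8


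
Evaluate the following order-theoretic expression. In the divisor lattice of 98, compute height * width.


Height = length of longest chain minus 1; width = size of largest antichain.
A maximum chain: 1 | 7 | 49 | 98  (height 3).
A maximum antichain: {2, 7}  (width 2).
Product = 3 * 2 = 6


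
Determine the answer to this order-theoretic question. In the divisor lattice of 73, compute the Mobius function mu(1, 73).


In a divisor lattice, mu(a,b) = mu(b/a) where mu is the classical Mobius function.
b/a = 73/1 = 73
Prime factorization of 73: primes [73]
73 is squarefree with 1 prime factor(s), so mu(73) = (-1)^1 = -1


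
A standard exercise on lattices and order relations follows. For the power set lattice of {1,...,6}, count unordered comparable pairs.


A comparable pair {a,b} has a < b or b < a in the order.
Count unordered pairs where one element is strictly below the other.
Examples: {{},{1}}, {{},{2}}, {{},{3}}, {{},{4}}, ...
Total comparable pairs: 665


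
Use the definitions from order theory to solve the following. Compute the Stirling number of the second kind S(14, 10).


S(n,k) = k*S(n-1,k) + S(n-1,k-1).
S(13,10) = 39325, S(13,9) = 359502
S(14,10) = 10*39325 + 359502 = 393250 + 359502
S(14,10) = 752752


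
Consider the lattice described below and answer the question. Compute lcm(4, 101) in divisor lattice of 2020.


In a divisor lattice, join = lcm (least common multiple).
gcd(4,101) = 1
lcm(4,101) = 4*101/gcd = 404/1 = 404


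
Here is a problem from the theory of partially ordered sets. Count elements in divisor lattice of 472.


Divisors of 472: [1, 2, 4, 8, 59, 118, 236, 472]
Count: 8


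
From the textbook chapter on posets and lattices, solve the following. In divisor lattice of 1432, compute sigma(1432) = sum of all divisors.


sigma(n) = sum of divisors.
Divisors of 1432: [1, 2, 4, 8, 179, 358, 716, 1432]
Sum = 2700


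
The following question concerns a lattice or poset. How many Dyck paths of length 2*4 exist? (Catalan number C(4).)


C(n) = C(2n, n) / (n+1).
C(8, 4) = 70
C(4) = 70 / 5 = 14


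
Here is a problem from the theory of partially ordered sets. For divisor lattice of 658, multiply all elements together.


Divisors of 658: [1, 2, 7, 14, 47, 94, 329, 658]
Product = n^(d(n)/2) = 658^(8/2)
Product = 187457825296


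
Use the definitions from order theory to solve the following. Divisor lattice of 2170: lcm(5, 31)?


Join=lcm.
gcd(5,31)=1
lcm=155


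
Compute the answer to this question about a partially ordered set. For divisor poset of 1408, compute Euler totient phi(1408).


phi(n) = n * prod_{p|n} (1 - 1/p).
Prime divisors of 1408: [2, 11]
phi(1408) = 1408 * (1 - 1/2) * (1 - 1/11)
phi(1408) = 640


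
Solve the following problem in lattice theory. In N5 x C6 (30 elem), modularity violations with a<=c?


Modular law: if a <= c then a v (b ^ c) = (a v b) ^ c.
Check all triples (a,b,c) with a <= c among 30 elements.
  e.g. a=(a,0), b=(c,0), c=(b,0): lhs=(a,0) != rhs=(b,0)
  e.g. a=(a,0), b=(c,1), c=(b,0): lhs=(a,0) != rhs=(b,0)
Total violating triples: 126


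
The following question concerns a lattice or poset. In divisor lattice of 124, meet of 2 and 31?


In a divisor lattice, meet = gcd (greatest common divisor).
By Euclidean algorithm or factoring: gcd(2,31) = 1


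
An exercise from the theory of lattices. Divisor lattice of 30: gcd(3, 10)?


Meet=gcd.
gcd(3,10)=1


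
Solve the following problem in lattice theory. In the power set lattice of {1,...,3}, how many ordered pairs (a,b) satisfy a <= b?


The order relation is {(a,b) : a <= b}, reflexive so it includes (a,a).
Examples: ({},{}), ({},{1,2}), ({},{1,2,3}), ({},{1,3}), ({},{1}), ...
Total ordered pairs: 27


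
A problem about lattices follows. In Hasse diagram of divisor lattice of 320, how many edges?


A cover relation a -< b holds when a < b with no c strictly between.
Cover relations:
  1 -< 2
  1 -< 5
  2 -< 4
  2 -< 10
  4 -< 8
  4 -< 20
  5 -< 10
  8 -< 16
  ...11 more
Total: 19


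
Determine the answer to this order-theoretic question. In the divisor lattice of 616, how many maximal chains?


A maximal chain goes from the minimum element to a maximal element via cover relations.
Counting all min-to-max paths in the cover graph.
Total maximal chains: 20


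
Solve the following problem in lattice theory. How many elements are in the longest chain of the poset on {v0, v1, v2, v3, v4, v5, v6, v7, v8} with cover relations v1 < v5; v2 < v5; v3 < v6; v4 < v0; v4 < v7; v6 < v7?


A chain is a totally ordered subset; we count the number of elements in a maximum chain.
Compute, for each element x, the size of the longest chain ending at x:
  v1: 1
  v2: 1
  v3: 1
  v4: 1
  v8: 1
  v0: 2
  ...
A maximum chain: v3 < v6 < v7
Number of elements in the longest chain: 3


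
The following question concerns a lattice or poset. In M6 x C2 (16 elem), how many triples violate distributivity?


Distributive law: a ^ (b v c) = (a ^ b) v (a ^ c).
Check all 16^3 = 4096 ordered triples (a,b,c).
  e.g. a=(a1,0), b=(a2,0), c=(a3,0): lhs=(a1,0) != rhs=(0,0)
  e.g. a=(a1,0), b=(a2,0), c=(a3,1): lhs=(a1,0) != rhs=(0,0)
Total violating triples: 960


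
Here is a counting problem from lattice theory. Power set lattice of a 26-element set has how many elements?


Power set = 2^n.
2^26 = 67108864


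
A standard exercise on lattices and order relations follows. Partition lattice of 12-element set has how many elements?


B(n) = number of set partitions of an n-element set.
B(n) satisfies the recurrence: B(n+1) = sum_k C(n,k)*B(k).
B(12) = 4213597


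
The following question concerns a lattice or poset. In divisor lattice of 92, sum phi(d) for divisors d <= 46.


Divisors of 92 up to 46: [1, 2, 4, 23, 46]
phi values: [1, 1, 2, 22, 22]
Sum = 48


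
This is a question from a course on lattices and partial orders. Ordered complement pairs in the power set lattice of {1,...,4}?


Complement pair (a,b): a meet b = bottom, a join b = top.
Here: A intersect B = {} and A union B = {1,...,4}.
Pairs found: ({},{1,2,3,4}), ({1},{2,3,4}), ({2},{1,3,4}), ({3},{1,2,4}), ... (12 more)
Total ordered pairs: 16


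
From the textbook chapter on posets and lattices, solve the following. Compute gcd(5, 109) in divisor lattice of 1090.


In a divisor lattice, meet = gcd (greatest common divisor).
By Euclidean algorithm or factoring: gcd(5,109) = 1


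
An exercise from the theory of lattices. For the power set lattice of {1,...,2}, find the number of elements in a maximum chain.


A chain is a totally ordered subset; we count the number of elements in a maximum chain.
Compute, for each element x, the size of the longest chain ending at x:
  {}: 1
  {1}: 2
  {2}: 2
  {1,2}: 3
A maximum chain: {} < {1} < {1,2}
Number of elements in the longest chain: 3


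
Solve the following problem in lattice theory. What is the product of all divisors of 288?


Divisors of 288: [1, 2, 3, 4, 6, 8, 9, 12, 16, 18, 24, 32, 36, 48, 72, 96, 144, 288]
Product = n^(d(n)/2) = 288^(18/2)
Product = 13631146639813244878848


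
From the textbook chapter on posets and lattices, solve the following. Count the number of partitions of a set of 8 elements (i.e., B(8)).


B(n) = number of set partitions of an n-element set.
B(n) satisfies the recurrence: B(n+1) = sum_k C(n,k)*B(k).
B(8) = 4140


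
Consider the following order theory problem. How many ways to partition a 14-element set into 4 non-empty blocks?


S(n,k) = k*S(n-1,k) + S(n-1,k-1).
S(13,4) = 2532530, S(13,3) = 261625
S(14,4) = 4*2532530 + 261625 = 10130120 + 261625
S(14,4) = 10391745


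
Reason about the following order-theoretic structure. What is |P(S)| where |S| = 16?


Power set = 2^n.
2^16 = 65536


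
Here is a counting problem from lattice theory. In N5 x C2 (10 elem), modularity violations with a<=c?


Modular law: if a <= c then a v (b ^ c) = (a v b) ^ c.
Check all triples (a,b,c) with a <= c among 10 elements.
  e.g. a=(a,0), b=(c,0), c=(b,0): lhs=(a,0) != rhs=(b,0)
  e.g. a=(a,0), b=(c,1), c=(b,0): lhs=(a,0) != rhs=(b,0)
Total violating triples: 6


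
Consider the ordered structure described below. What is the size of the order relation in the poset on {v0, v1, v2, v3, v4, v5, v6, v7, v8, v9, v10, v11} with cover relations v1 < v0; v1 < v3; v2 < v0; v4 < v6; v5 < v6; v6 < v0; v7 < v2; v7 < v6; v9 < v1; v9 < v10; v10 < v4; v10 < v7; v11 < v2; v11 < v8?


The order relation is {(a,b) : a <= b}, reflexive so it includes (a,a).
Examples: (v0,v0), (v1,v0), (v1,v1), (v1,v3), (v10,v0), ...
Total ordered pairs: 39


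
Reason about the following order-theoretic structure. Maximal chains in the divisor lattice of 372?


A maximal chain goes from the minimum element to a maximal element via cover relations.
Counting all min-to-max paths in the cover graph.
Total maximal chains: 12


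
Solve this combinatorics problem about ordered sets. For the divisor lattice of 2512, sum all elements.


sigma(n) = sum of divisors.
Divisors of 2512: [1, 2, 4, 8, 16, 157, 314, 628, 1256, 2512]
Sum = 4898


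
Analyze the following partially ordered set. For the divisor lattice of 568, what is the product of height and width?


Height = length of longest chain minus 1; width = size of largest antichain.
A maximum chain: 1 | 71 | 142 | 284 | 568  (height 4).
A maximum antichain: {2, 71}  (width 2).
Product = 4 * 2 = 8


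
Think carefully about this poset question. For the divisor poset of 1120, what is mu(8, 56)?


In a divisor lattice, mu(a,b) = mu(b/a) where mu is the classical Mobius function.
b/a = 56/8 = 7
Prime factorization of 7: primes [7]
7 is squarefree with 1 prime factor(s), so mu(7) = (-1)^1 = -1


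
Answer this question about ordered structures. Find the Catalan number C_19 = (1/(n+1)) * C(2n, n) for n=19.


C(n) = C(2n, n) / (n+1).
C(38, 19) = 35345263800
C(19) = 35345263800 / 20 = 1767263190


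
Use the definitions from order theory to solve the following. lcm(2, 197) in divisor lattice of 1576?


Join=lcm.
gcd(2,197)=1
lcm=394


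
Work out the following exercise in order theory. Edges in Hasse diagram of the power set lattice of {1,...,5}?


A cover relation a -< b holds when a < b with no c strictly between.
Cover relations:
  {} -< {1}
  {} -< {2}
  {} -< {3}
  {} -< {4}
  {} -< {5}
  {1} -< {1,2}
  {1} -< {1,3}
  {1} -< {1,4}
  ...72 more
Total: 80


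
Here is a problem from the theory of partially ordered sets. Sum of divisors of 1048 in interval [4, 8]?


Interval [4,8] in divisors of 1048: [4, 8]
Sum = 12


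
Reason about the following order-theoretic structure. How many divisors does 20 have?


Divisors of 20: [1, 2, 4, 5, 10, 20]
Count: 6


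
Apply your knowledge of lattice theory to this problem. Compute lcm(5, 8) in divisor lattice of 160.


In a divisor lattice, join = lcm (least common multiple).
gcd(5,8) = 1
lcm(5,8) = 5*8/gcd = 40/1 = 40


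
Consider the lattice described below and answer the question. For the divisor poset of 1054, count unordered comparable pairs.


A comparable pair {a,b} has a < b or b < a in the order.
Count unordered pairs where one element is strictly below the other.
Examples: {1,2}, {1,17}, {1,31}, {1,34}, ...
Total comparable pairs: 19


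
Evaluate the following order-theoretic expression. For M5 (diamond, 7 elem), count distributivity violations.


Distributive law: a ^ (b v c) = (a ^ b) v (a ^ c).
Check all 7^3 = 343 ordered triples (a,b,c).
  e.g. a=a1, b=a2, c=a3: lhs=a1 != rhs=0
  e.g. a=a1, b=a2, c=a4: lhs=a1 != rhs=0
Total violating triples: 60


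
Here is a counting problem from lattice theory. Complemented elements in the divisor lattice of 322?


An element a is complemented if some b has a meet b = bottom, a join b = top.
a is complemented iff gcd(a, n/a)=1, i.e. a is a unitary divisor of 322.
Complemented elements: 1, 2, 7, 14, 23, 46, ... (2 more)
Count: 8


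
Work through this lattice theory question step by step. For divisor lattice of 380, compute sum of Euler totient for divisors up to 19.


Divisors of 380 up to 19: [1, 2, 4, 5, 10, 19]
phi values: [1, 1, 2, 4, 4, 18]
Sum = 30


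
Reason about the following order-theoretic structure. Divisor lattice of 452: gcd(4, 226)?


Meet=gcd.
gcd(4,226)=2


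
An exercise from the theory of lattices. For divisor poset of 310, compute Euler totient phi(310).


phi(n) = n * prod_{p|n} (1 - 1/p).
Prime divisors of 310: [2, 5, 31]
phi(310) = 310 * (1 - 1/2) * (1 - 1/5) * (1 - 1/31)
phi(310) = 120


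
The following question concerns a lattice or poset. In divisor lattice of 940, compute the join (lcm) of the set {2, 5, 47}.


In a divisor lattice, join = lcm (least common multiple).
Compute lcm iteratively: start with first element, then lcm(current, next).
Elements: [2, 5, 47]
lcm(2,5) = 10
lcm(10,47) = 470
Final lcm = 470


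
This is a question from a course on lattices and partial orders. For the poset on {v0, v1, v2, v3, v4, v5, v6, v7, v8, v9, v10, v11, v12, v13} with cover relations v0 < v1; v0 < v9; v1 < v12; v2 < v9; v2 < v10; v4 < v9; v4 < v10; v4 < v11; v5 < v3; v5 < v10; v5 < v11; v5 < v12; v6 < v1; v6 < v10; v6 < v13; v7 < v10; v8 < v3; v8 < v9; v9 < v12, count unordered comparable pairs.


A comparable pair {a,b} has a < b or b < a in the order.
Count unordered pairs where one element is strictly below the other.
Examples: {v0,v1}, {v0,v9}, {v0,v12}, {v1,v6}, ...
Total comparable pairs: 24


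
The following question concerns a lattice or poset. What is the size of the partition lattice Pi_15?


B(n) = number of set partitions of an n-element set.
B(n) satisfies the recurrence: B(n+1) = sum_k C(n,k)*B(k).
B(15) = 1382958545


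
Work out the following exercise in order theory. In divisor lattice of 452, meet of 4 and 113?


In a divisor lattice, meet = gcd (greatest common divisor).
By Euclidean algorithm or factoring: gcd(4,113) = 1


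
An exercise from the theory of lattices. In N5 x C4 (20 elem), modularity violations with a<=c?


Modular law: if a <= c then a v (b ^ c) = (a v b) ^ c.
Check all triples (a,b,c) with a <= c among 20 elements.
  e.g. a=(a,0), b=(c,0), c=(b,0): lhs=(a,0) != rhs=(b,0)
  e.g. a=(a,0), b=(c,1), c=(b,0): lhs=(a,0) != rhs=(b,0)
Total violating triples: 40


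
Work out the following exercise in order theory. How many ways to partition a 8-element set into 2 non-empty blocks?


S(n,k) = k*S(n-1,k) + S(n-1,k-1).
S(7,2) = 63, S(7,1) = 1
S(8,2) = 2*63 + 1 = 126 + 1
S(8,2) = 127


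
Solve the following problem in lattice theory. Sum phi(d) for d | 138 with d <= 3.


Divisors of 138 up to 3: [1, 2, 3]
phi values: [1, 1, 2]
Sum = 4


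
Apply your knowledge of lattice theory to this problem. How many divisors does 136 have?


Divisors of 136: [1, 2, 4, 8, 17, 34, 68, 136]
Count: 8


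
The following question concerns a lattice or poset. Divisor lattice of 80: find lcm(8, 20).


In a divisor lattice, join = lcm (least common multiple).
gcd(8,20) = 4
lcm(8,20) = 8*20/gcd = 160/4 = 40


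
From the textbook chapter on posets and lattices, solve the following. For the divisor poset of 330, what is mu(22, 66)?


In a divisor lattice, mu(a,b) = mu(b/a) where mu is the classical Mobius function.
b/a = 66/22 = 3
Prime factorization of 3: primes [3]
3 is squarefree with 1 prime factor(s), so mu(3) = (-1)^1 = -1


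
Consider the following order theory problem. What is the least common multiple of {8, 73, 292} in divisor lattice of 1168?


In a divisor lattice, join = lcm (least common multiple).
Compute lcm iteratively: start with first element, then lcm(current, next).
Elements: [8, 73, 292]
lcm(8,73) = 584
lcm(584,292) = 584
Final lcm = 584


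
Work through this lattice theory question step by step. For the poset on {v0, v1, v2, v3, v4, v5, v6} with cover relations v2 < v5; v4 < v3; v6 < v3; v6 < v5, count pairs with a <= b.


The order relation is {(a,b) : a <= b}, reflexive so it includes (a,a).
Examples: (v0,v0), (v1,v1), (v2,v2), (v2,v5), (v3,v3), ...
Total ordered pairs: 11


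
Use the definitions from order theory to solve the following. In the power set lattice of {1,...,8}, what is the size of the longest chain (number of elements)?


A chain is a totally ordered subset; we count the number of elements in a maximum chain.
Compute, for each element x, the size of the longest chain ending at x:
  {}: 1
  {1}: 2
  {2}: 2
  {3}: 2
  {4}: 2
  {5}: 2
  ...
A maximum chain: {} < {1} < {1,2} < {1,2,3} < {1,2,3,4} < {1,2,3,4,5} < {1,2,3,4,5,6} < {1,2,3,4,5,6,7} < {1,2,3,4,5,6,7,8}
Number of elements in the longest chain: 9


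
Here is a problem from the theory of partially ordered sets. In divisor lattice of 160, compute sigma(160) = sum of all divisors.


sigma(n) = sum of divisors.
Divisors of 160: [1, 2, 4, 5, 8, 10, 16, 20, 32, 40, 80, 160]
Sum = 378


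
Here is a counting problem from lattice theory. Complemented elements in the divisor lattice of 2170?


An element a is complemented if some b has a meet b = bottom, a join b = top.
a is complemented iff gcd(a, n/a)=1, i.e. a is a unitary divisor of 2170.
Complemented elements: 1, 2, 5, 7, 10, 14, ... (10 more)
Count: 16


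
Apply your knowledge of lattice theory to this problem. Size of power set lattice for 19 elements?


Power set = 2^n.
2^19 = 524288


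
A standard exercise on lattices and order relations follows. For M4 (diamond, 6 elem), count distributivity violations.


Distributive law: a ^ (b v c) = (a ^ b) v (a ^ c).
Check all 6^3 = 216 ordered triples (a,b,c).
  e.g. a=a1, b=a2, c=a3: lhs=a1 != rhs=0
  e.g. a=a1, b=a2, c=a4: lhs=a1 != rhs=0
Total violating triples: 24


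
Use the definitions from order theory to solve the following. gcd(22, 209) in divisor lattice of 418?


Meet=gcd.
gcd(22,209)=11


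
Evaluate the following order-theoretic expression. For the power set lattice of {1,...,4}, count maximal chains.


A maximal chain goes from the minimum element to a maximal element via cover relations.
Counting all min-to-max paths in the cover graph.
Total maximal chains: 24


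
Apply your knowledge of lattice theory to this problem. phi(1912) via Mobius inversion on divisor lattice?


phi(n) = n * prod_{p|n} (1 - 1/p).
Prime divisors of 1912: [2, 239]
phi(1912) = 1912 * (1 - 1/2) * (1 - 1/239)
phi(1912) = 952


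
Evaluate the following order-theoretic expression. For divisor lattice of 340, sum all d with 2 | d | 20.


Interval [2,20] in divisors of 340: [2, 4, 10, 20]
Sum = 36


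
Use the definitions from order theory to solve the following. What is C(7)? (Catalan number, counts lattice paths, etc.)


C(n) = C(2n, n) / (n+1).
C(14, 7) = 3432
C(7) = 3432 / 8 = 429


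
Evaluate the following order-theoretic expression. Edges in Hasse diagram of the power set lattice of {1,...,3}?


A cover relation a -< b holds when a < b with no c strictly between.
Cover relations:
  {} -< {1}
  {} -< {2}
  {} -< {3}
  {1} -< {1,2}
  {1} -< {1,3}
  {2} -< {1,2}
  {2} -< {2,3}
  {3} -< {1,3}
  ...4 more
Total: 12


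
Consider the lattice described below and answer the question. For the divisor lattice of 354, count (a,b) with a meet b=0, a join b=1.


Complement pair (a,b): a meet b = bottom, a join b = top.
Here: gcd(a,b)=1 and lcm(a,b)=354, i.e. a*b=354 with a,b coprime.
Pairs found: (1,354), (2,177), (3,118), (6,59), ... (4 more)
Total ordered pairs: 8


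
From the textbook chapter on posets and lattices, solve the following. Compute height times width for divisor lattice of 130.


Height = length of longest chain minus 1; width = size of largest antichain.
A maximum chain: 1 | 13 | 65 | 130  (height 3).
A maximum antichain: {2, 5, 13}  (width 3).
Product = 3 * 3 = 9


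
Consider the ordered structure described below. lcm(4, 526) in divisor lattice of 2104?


Join=lcm.
gcd(4,526)=2
lcm=1052


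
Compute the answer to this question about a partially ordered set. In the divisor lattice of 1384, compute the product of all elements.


Divisors of 1384: [1, 2, 4, 8, 173, 346, 692, 1384]
Product = n^(d(n)/2) = 1384^(8/2)
Product = 3668971687936


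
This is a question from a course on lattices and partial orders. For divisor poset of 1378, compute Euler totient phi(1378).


phi(n) = n * prod_{p|n} (1 - 1/p).
Prime divisors of 1378: [2, 13, 53]
phi(1378) = 1378 * (1 - 1/2) * (1 - 1/13) * (1 - 1/53)
phi(1378) = 624


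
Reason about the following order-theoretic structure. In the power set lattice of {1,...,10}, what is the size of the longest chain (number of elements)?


A chain is a totally ordered subset; we count the number of elements in a maximum chain.
Compute, for each element x, the size of the longest chain ending at x:
  {}: 1
  {1}: 2
  {2}: 2
  {3}: 2
  {4}: 2
  {5}: 2
  ...
A maximum chain: {} < {1} < {1,2} < {1,2,3} < {1,2,3,4} < {1,2,3,4,5} < {1,2,3,4,5,6} < {1,2,3,4,5,6,7} < {1,2,3,4,5,6,7,8} < {1,2,3,4,5,6,7,8,9} < {1,2,3,4,5,6,7,8,9,10}
Number of elements in the longest chain: 11


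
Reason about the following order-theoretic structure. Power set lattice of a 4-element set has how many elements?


Power set = 2^n.
2^4 = 16


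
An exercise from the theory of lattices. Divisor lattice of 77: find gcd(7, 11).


In a divisor lattice, meet = gcd (greatest common divisor).
By Euclidean algorithm or factoring: gcd(7,11) = 1


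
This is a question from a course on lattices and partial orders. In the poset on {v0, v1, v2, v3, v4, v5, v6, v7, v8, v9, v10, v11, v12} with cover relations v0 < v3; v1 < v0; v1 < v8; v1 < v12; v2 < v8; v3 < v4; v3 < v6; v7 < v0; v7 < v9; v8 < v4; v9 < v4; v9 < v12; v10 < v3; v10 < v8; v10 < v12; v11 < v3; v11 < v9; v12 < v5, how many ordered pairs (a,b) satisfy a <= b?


The order relation is {(a,b) : a <= b}, reflexive so it includes (a,a).
Examples: (v0,v0), (v0,v3), (v0,v4), (v0,v6), (v1,v0), ...
Total ordered pairs: 51


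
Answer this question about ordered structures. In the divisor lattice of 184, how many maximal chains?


A maximal chain goes from the minimum element to a maximal element via cover relations.
Counting all min-to-max paths in the cover graph.
Total maximal chains: 4


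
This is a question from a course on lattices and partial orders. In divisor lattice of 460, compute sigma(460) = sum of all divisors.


sigma(n) = sum of divisors.
Divisors of 460: [1, 2, 4, 5, 10, 20, 23, 46, 92, 115, 230, 460]
Sum = 1008


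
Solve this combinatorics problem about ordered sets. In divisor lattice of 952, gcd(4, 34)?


Meet=gcd.
gcd(4,34)=2


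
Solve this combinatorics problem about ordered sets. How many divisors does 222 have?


Divisors of 222: [1, 2, 3, 6, 37, 74, 111, 222]
Count: 8


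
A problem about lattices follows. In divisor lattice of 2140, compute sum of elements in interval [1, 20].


Interval [1,20] in divisors of 2140: [1, 2, 4, 5, 10, 20]
Sum = 42


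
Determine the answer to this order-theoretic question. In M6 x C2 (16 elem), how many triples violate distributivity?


Distributive law: a ^ (b v c) = (a ^ b) v (a ^ c).
Check all 16^3 = 4096 ordered triples (a,b,c).
  e.g. a=(a1,0), b=(a2,0), c=(a3,0): lhs=(a1,0) != rhs=(0,0)
  e.g. a=(a1,0), b=(a2,0), c=(a3,1): lhs=(a1,0) != rhs=(0,0)
Total violating triples: 960


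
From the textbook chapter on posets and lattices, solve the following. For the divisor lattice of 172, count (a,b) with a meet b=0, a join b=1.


Complement pair (a,b): a meet b = bottom, a join b = top.
Here: gcd(a,b)=1 and lcm(a,b)=172, i.e. a*b=172 with a,b coprime.
Pairs found: (1,172), (4,43), (43,4), (172,1)
Total ordered pairs: 4


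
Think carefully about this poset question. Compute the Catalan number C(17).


C(n) = C(2n, n) / (n+1).
C(34, 17) = 2333606220
C(17) = 2333606220 / 18 = 129644790


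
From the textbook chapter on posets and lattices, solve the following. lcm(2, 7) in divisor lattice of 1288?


Join=lcm.
gcd(2,7)=1
lcm=14


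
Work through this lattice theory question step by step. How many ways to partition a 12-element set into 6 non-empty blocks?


S(n,k) = k*S(n-1,k) + S(n-1,k-1).
S(11,6) = 179487, S(11,5) = 246730
S(12,6) = 6*179487 + 246730 = 1076922 + 246730
S(12,6) = 1323652


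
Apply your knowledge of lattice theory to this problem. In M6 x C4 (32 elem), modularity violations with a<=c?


Modular law: if a <= c then a v (b ^ c) = (a v b) ^ c.
Check all triples (a,b,c) with a <= c among 32 elements.
This lattice is modular (diamonds M_m and their chain-products are modular).
Total violating triples: 0


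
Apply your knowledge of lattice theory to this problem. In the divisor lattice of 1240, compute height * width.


Height = length of longest chain minus 1; width = size of largest antichain.
A maximum chain: 1 | 31 | 155 | 310 | 620 | 1240  (height 5).
A maximum antichain: {4, 10, 62, 155}  (width 4).
Product = 5 * 4 = 20


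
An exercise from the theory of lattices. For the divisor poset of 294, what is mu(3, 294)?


In a divisor lattice, mu(a,b) = mu(b/a) where mu is the classical Mobius function.
b/a = 294/3 = 98
Prime factorization of 98: primes [2, 7]
98 is not squarefree, so mu(98) = 0


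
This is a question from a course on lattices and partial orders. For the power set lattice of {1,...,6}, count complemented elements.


An element a is complemented if some b has a meet b = bottom, a join b = top.
every subset A has complement S\A, so all elements are complemented.
Complemented elements: {}, {1}, {2}, {3}, {4}, {5}, ... (58 more)
Count: 64


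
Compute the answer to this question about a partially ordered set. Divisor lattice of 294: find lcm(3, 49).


In a divisor lattice, join = lcm (least common multiple).
gcd(3,49) = 1
lcm(3,49) = 3*49/gcd = 147/1 = 147


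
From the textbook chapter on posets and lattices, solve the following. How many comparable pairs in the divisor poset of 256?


A comparable pair {a,b} has a < b or b < a in the order.
Count unordered pairs where one element is strictly below the other.
Examples: {1,2}, {1,4}, {1,8}, {1,16}, ...
Total comparable pairs: 36


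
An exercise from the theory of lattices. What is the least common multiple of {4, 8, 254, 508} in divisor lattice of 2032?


In a divisor lattice, join = lcm (least common multiple).
Compute lcm iteratively: start with first element, then lcm(current, next).
Elements: [4, 8, 254, 508]
lcm(4,8) = 8
lcm(8,254) = 1016
lcm(1016,508) = 1016
Final lcm = 1016


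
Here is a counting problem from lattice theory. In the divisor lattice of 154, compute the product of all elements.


Divisors of 154: [1, 2, 7, 11, 14, 22, 77, 154]
Product = n^(d(n)/2) = 154^(8/2)
Product = 562448656


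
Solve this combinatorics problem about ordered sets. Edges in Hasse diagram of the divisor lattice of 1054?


A cover relation a -< b holds when a < b with no c strictly between.
Cover relations:
  1 -< 2
  1 -< 17
  1 -< 31
  2 -< 34
  2 -< 62
  17 -< 34
  17 -< 527
  31 -< 62
  ...4 more
Total: 12


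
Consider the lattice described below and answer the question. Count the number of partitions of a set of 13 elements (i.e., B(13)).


B(n) = number of set partitions of an n-element set.
B(n) satisfies the recurrence: B(n+1) = sum_k C(n,k)*B(k).
B(13) = 27644437


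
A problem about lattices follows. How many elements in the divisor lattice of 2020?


Divisors of 2020: [1, 2, 4, 5, 10, 20, 101, 202, 404, 505, 1010, 2020]
Count: 12


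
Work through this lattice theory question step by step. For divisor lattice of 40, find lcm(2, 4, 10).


In a divisor lattice, join = lcm (least common multiple).
Compute lcm iteratively: start with first element, then lcm(current, next).
Elements: [2, 4, 10]
lcm(2,4) = 4
lcm(4,10) = 20
Final lcm = 20


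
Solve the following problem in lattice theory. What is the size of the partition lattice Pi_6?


B(n) = number of set partitions of an n-element set.
B(n) satisfies the recurrence: B(n+1) = sum_k C(n,k)*B(k).
B(6) = 203


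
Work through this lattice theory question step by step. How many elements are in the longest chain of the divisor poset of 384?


A chain is a totally ordered subset; we count the number of elements in a maximum chain.
Compute, for each element x, the size of the longest chain ending at x:
  1: 1
  2: 2
  3: 2
  4: 3
  6: 3
  8: 4
  ...
A maximum chain: 1 < 2 < 4 < 8 < 16 < 32 < 64 < 128 < 384
Number of elements in the longest chain: 9


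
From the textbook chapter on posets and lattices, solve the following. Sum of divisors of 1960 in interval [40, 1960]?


Interval [40,1960] in divisors of 1960: [40, 280, 1960]
Sum = 2280


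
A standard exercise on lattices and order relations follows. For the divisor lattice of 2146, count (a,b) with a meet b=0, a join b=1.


Complement pair (a,b): a meet b = bottom, a join b = top.
Here: gcd(a,b)=1 and lcm(a,b)=2146, i.e. a*b=2146 with a,b coprime.
Pairs found: (1,2146), (2,1073), (29,74), (37,58), ... (4 more)
Total ordered pairs: 8


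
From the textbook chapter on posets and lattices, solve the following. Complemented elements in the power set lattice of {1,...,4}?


An element a is complemented if some b has a meet b = bottom, a join b = top.
every subset A has complement S\A, so all elements are complemented.
Complemented elements: {}, {1}, {2}, {3}, {4}, {1,2}, ... (10 more)
Count: 16


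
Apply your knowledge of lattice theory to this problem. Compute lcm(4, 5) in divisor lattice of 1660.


In a divisor lattice, join = lcm (least common multiple).
gcd(4,5) = 1
lcm(4,5) = 4*5/gcd = 20/1 = 20


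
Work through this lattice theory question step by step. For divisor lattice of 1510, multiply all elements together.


Divisors of 1510: [1, 2, 5, 10, 151, 302, 755, 1510]
Product = n^(d(n)/2) = 1510^(8/2)
Product = 5198856010000


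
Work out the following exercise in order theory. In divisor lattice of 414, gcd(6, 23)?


Meet=gcd.
gcd(6,23)=1


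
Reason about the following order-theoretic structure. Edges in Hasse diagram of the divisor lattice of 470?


A cover relation a -< b holds when a < b with no c strictly between.
Cover relations:
  1 -< 2
  1 -< 5
  1 -< 47
  2 -< 10
  2 -< 94
  5 -< 10
  5 -< 235
  10 -< 470
  ...4 more
Total: 12


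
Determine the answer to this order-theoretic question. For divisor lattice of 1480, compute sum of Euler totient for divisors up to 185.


Divisors of 1480 up to 185: [1, 2, 4, 5, 8, 10, 20, 37, 40, 74, 148, 185]
phi values: [1, 1, 2, 4, 4, 4, 8, 36, 16, 36, 72, 144]
Sum = 328


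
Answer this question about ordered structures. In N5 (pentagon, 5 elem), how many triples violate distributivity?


Distributive law: a ^ (b v c) = (a ^ b) v (a ^ c).
Check all 5^3 = 125 ordered triples (a,b,c).
  e.g. a=b, b=a, c=c: lhs=b != rhs=a
  e.g. a=b, b=c, c=a: lhs=b != rhs=a
Total violating triples: 2


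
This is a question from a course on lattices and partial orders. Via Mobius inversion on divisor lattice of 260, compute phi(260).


phi(n) = n * prod_{p|n} (1 - 1/p).
Prime divisors of 260: [2, 5, 13]
phi(260) = 260 * (1 - 1/2) * (1 - 1/5) * (1 - 1/13)
phi(260) = 96


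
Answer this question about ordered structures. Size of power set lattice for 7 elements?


Power set = 2^n.
2^7 = 128


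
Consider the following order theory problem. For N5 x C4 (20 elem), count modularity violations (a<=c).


Modular law: if a <= c then a v (b ^ c) = (a v b) ^ c.
Check all triples (a,b,c) with a <= c among 20 elements.
  e.g. a=(a,0), b=(c,0), c=(b,0): lhs=(a,0) != rhs=(b,0)
  e.g. a=(a,0), b=(c,1), c=(b,0): lhs=(a,0) != rhs=(b,0)
Total violating triples: 40


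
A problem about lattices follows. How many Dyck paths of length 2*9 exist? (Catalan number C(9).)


C(n) = C(2n, n) / (n+1).
C(18, 9) = 48620
C(9) = 48620 / 10 = 4862


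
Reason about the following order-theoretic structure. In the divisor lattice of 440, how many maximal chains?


A maximal chain goes from the minimum element to a maximal element via cover relations.
Counting all min-to-max paths in the cover graph.
Total maximal chains: 20


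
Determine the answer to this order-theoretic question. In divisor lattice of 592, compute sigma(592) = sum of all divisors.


sigma(n) = sum of divisors.
Divisors of 592: [1, 2, 4, 8, 16, 37, 74, 148, 296, 592]
Sum = 1178


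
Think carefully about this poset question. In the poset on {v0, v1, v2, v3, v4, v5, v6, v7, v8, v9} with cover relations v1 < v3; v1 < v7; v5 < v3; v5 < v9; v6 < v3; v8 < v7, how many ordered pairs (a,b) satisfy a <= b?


The order relation is {(a,b) : a <= b}, reflexive so it includes (a,a).
Examples: (v0,v0), (v1,v1), (v1,v3), (v1,v7), (v2,v2), ...
Total ordered pairs: 16


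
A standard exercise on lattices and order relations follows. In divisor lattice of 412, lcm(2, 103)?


Join=lcm.
gcd(2,103)=1
lcm=206


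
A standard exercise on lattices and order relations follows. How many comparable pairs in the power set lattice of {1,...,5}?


A comparable pair {a,b} has a < b or b < a in the order.
Count unordered pairs where one element is strictly below the other.
Examples: {{},{1}}, {{},{2}}, {{},{3}}, {{},{4}}, ...
Total comparable pairs: 211


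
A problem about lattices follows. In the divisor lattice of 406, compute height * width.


Height = length of longest chain minus 1; width = size of largest antichain.
A maximum chain: 1 | 29 | 203 | 406  (height 3).
A maximum antichain: {2, 7, 29}  (width 3).
Product = 3 * 3 = 9


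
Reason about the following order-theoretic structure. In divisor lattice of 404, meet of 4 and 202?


In a divisor lattice, meet = gcd (greatest common divisor).
By Euclidean algorithm or factoring: gcd(4,202) = 2


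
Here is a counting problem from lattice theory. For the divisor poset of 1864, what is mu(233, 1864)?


In a divisor lattice, mu(a,b) = mu(b/a) where mu is the classical Mobius function.
b/a = 1864/233 = 8
Prime factorization of 8: primes [2]
8 is not squarefree, so mu(8) = 0


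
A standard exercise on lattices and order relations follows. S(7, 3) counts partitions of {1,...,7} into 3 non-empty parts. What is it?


S(n,k) = k*S(n-1,k) + S(n-1,k-1).
S(6,3) = 90, S(6,2) = 31
S(7,3) = 3*90 + 31 = 270 + 31
S(7,3) = 301


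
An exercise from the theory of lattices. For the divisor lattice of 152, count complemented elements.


An element a is complemented if some b has a meet b = bottom, a join b = top.
a is complemented iff gcd(a, n/a)=1, i.e. a is a unitary divisor of 152.
Complemented elements: 1, 8, 19, 152
Count: 4


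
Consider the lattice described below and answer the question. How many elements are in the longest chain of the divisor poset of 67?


A chain is a totally ordered subset; we count the number of elements in a maximum chain.
Compute, for each element x, the size of the longest chain ending at x:
  1: 1
  67: 2
A maximum chain: 1 < 67
Number of elements in the longest chain: 2


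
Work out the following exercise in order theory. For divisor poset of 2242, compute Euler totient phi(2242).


phi(n) = n * prod_{p|n} (1 - 1/p).
Prime divisors of 2242: [2, 19, 59]
phi(2242) = 2242 * (1 - 1/2) * (1 - 1/19) * (1 - 1/59)
phi(2242) = 1044


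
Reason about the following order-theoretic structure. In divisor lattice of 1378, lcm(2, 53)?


Join=lcm.
gcd(2,53)=1
lcm=106


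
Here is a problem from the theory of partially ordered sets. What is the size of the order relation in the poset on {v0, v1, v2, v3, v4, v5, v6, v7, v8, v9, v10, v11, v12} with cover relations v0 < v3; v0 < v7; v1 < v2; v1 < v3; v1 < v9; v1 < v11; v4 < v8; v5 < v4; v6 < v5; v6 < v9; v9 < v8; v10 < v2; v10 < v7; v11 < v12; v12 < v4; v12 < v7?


The order relation is {(a,b) : a <= b}, reflexive so it includes (a,a).
Examples: (v0,v0), (v0,v3), (v0,v7), (v1,v1), (v1,v11), ...
Total ordered pairs: 40


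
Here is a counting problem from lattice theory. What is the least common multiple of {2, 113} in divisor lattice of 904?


In a divisor lattice, join = lcm (least common multiple).
Compute lcm iteratively: start with first element, then lcm(current, next).
Elements: [2, 113]
lcm(2,113) = 226
Final lcm = 226


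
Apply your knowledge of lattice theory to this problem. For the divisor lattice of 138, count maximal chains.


A maximal chain goes from the minimum element to a maximal element via cover relations.
Counting all min-to-max paths in the cover graph.
Total maximal chains: 6


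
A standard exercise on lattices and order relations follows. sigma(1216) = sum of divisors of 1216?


sigma(n) = sum of divisors.
Divisors of 1216: [1, 2, 4, 8, 16, 19, 32, 38, 64, 76, 152, 304, 608, 1216]
Sum = 2540


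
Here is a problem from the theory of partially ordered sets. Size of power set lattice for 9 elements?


Power set = 2^n.
2^9 = 512


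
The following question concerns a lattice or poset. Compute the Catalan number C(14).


C(n) = C(2n, n) / (n+1).
C(28, 14) = 40116600
C(14) = 40116600 / 15 = 2674440


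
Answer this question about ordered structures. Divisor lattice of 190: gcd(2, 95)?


Meet=gcd.
gcd(2,95)=1


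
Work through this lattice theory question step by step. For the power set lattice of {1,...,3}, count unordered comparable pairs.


A comparable pair {a,b} has a < b or b < a in the order.
Count unordered pairs where one element is strictly below the other.
Examples: {{},{1}}, {{},{2}}, {{},{3}}, {{},{1,2}}, ...
Total comparable pairs: 19


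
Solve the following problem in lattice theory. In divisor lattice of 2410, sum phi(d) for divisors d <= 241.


Divisors of 2410 up to 241: [1, 2, 5, 10, 241]
phi values: [1, 1, 4, 4, 240]
Sum = 250


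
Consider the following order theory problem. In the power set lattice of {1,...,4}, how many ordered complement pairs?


Complement pair (a,b): a meet b = bottom, a join b = top.
Here: A intersect B = {} and A union B = {1,...,4}.
Pairs found: ({},{1,2,3,4}), ({1},{2,3,4}), ({2},{1,3,4}), ({3},{1,2,4}), ... (12 more)
Total ordered pairs: 16


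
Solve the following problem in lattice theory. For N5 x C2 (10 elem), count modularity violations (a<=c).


Modular law: if a <= c then a v (b ^ c) = (a v b) ^ c.
Check all triples (a,b,c) with a <= c among 10 elements.
  e.g. a=(a,0), b=(c,0), c=(b,0): lhs=(a,0) != rhs=(b,0)
  e.g. a=(a,0), b=(c,1), c=(b,0): lhs=(a,0) != rhs=(b,0)
Total violating triples: 6


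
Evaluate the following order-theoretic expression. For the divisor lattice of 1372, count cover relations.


A cover relation a -< b holds when a < b with no c strictly between.
Cover relations:
  1 -< 2
  1 -< 7
  2 -< 4
  2 -< 14
  4 -< 28
  7 -< 14
  7 -< 49
  14 -< 28
  ...9 more
Total: 17


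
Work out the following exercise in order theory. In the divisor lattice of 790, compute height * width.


Height = length of longest chain minus 1; width = size of largest antichain.
A maximum chain: 1 | 79 | 395 | 790  (height 3).
A maximum antichain: {2, 5, 79}  (width 3).
Product = 3 * 3 = 9
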